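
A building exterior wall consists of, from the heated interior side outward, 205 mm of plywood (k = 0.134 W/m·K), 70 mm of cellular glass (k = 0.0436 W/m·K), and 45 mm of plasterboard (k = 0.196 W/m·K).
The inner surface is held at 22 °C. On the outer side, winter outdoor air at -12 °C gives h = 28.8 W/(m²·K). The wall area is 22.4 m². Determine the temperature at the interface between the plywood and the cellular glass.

T ≈ 6.7 °C

Using the resistance-network approach (series):
R_plywood = L/(kA) = 0.205/(0.134×22.4) = 0.0683 K/W
R_cellular glass = L/(kA) = 0.07/(0.0436×22.4) = 0.07167 K/W
R_plasterboard = L/(kA) = 0.045/(0.196×22.4) = 0.01025 K/W
R_outer film = 1/(h_o·A) = 1/(28.8×22.4) = 0.00155 K/W
R_total = 0.1518 K/W;  Q = ΔT/R_total = 34/0.1518 = 224 W
T_interface = T_inner − Q·ΣR(inner→interface) = 22 − 224×0.0683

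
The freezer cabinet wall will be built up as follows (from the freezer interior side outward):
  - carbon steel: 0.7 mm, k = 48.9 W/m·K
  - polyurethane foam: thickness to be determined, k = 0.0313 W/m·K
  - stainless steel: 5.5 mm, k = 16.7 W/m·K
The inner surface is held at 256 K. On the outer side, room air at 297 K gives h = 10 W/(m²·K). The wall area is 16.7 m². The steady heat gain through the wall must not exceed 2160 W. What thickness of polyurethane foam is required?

L ≈ 6.78 mm

Series thermal resistances:
R_carbon steel = L/(kA) = 0.0007/(48.9×16.7) = 8.572×10^-7 K/W
R_stainless steel = L/(kA) = 0.0055/(16.7×16.7) = 1.972×10^-5 K/W
R_outer film = 1/(h_o·A) = 1/(10×16.7) = 0.005988 K/W
Sum of the known resistances R_other = 0.006009 K/W
Required total resistance R_tot = ΔT/Q_allow = 41/2160 = 0.01898 K/W
R_polyurethane foam = R_tot − R_other = 0.01297 K/W
L = R·k·A = 0.01297×0.0313×16.7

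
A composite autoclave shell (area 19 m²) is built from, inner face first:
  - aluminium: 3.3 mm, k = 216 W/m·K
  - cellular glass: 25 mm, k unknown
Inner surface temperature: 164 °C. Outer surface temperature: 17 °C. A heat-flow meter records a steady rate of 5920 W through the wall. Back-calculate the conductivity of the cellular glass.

Thermal resistances in series:
R_aluminium = L/(kA) = 0.0033/(216×19) = 8.041×10^-7 K/W
Sum of known resistances R_other = 8.041×10^-7 K/W
Total R = ΔT/Q = 147/5920 = 0.02483 K/W
R_cellular glass = R_total − R_other = 0.02483 K/W
k = L/(R·A) = 0.025/(0.02483×19)

k ≈ 0.053 W/(m·K)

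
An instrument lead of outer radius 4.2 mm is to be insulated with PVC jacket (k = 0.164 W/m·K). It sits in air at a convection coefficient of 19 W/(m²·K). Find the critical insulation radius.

For a cylinder r_cr = k/h = 0.164/19
r_cr = 8.63 mm; since the bare radius (4.2 mm) is below r_cr, adding a thin layer of insulation will *increase* heat loss.

r_cr ≈ 8.63 mm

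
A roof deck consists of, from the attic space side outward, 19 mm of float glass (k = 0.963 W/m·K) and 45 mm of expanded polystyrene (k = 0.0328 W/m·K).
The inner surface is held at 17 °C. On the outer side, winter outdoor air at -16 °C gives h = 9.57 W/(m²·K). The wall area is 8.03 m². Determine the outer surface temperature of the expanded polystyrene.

Treating each layer as a thermal resistance in series:
R_float glass = L/(kA) = 0.019/(0.963×8.03) = 0.002457 K/W
R_expanded polystyrene = L/(kA) = 0.045/(0.0328×8.03) = 0.1709 K/W
R_outer film = 1/(h_o·A) = 1/(9.57×8.03) = 0.01301 K/W
R_total = 0.1863 K/W;  Q = ΔT/R_total = 33/0.1863 = 177.1 W
T_interface = T_inner − Q·ΣR(inner→interface) = 17 − 177×0.1733

T ≈ -13.7 °C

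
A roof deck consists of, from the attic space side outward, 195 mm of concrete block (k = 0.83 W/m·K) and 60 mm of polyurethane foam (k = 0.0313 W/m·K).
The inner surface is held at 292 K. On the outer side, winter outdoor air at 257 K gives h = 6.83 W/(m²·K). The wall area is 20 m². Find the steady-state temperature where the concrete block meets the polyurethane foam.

T ≈ 288 K

Thermal resistances in series:
R_concrete block = L/(kA) = 0.195/(0.83×20) = 0.01175 K/W
R_polyurethane foam = L/(kA) = 0.06/(0.0313×20) = 0.09585 K/W
R_outer film = 1/(h_o·A) = 1/(6.83×20) = 0.007321 K/W
R_total = 0.1149 K/W;  Q = ΔT/R_total = 35/0.1149 = 304.6 W
T_interface = T_inner − Q·ΣR(inner→interface) = 292 − 305×0.01175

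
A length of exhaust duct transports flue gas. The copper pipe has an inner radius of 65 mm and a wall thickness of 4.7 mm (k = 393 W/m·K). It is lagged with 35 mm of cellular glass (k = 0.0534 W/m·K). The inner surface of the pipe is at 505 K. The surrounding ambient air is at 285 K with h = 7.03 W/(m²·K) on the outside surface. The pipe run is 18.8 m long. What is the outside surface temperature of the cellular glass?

T ≈ 318 K

Cylindrical conduction, so R = ln(r₂/r₁)/(2πkL) per layer, in series:
R_copper pipe wall = ln(69.7/65)/(2π×393×18.8) = 1.504×10^-6 K/W
R_cellular glass = ln(104.7/69.7)/(2π×0.0534×18.8) = 0.06451 K/W
R_outer film = 1/(h_o·2πr_oL) = 1/(7.03×2π×0.1047×18.8) = 0.0115 K/W
R_total = 0.07601 K/W
Q = ΔT/R_total = 220/0.07601
Q = 2890 W
T_interface = T_inner − Q·ΣR(inner→interface) = 505 − 2890×0.06451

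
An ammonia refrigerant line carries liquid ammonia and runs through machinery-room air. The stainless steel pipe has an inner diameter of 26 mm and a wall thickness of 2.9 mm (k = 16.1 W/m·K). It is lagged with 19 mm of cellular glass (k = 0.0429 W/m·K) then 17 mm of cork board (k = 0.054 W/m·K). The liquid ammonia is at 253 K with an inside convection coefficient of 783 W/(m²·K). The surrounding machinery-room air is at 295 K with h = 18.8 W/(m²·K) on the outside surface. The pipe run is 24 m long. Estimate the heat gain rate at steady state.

Cylindrical conduction, so R = ln(r₂/r₁)/(2πkL) per layer, in series:
R_inner film = 1/(h_i·2πr₁L) = 1/(783×2π×0.013×24) = 6.515×10^-4 K/W
R_stainless steel pipe wall = ln(15.9/13)/(2π×16.1×24) = 8.294×10^-5 K/W
R_cellular glass = ln(34.9/15.9)/(2π×0.0429×24) = 0.1215 K/W
R_cork board = ln(51.9/34.9)/(2π×0.054×24) = 0.04873 K/W
R_outer film = 1/(h_o·2πr_oL) = 1/(18.8×2π×0.0519×24) = 0.006796 K/W
R_total = 0.1778 K/W
Q = ΔT/R_total = 42/0.1778

Q ≈ 236 W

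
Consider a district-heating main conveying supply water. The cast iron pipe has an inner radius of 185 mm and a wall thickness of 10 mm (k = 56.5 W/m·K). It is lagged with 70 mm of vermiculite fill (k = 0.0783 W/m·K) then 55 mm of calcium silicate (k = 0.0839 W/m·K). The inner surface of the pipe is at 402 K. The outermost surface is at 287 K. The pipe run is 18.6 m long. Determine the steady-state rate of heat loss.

Q ≈ 2180 W

Per-layer cylindrical resistances, series-summed:
R_cast iron pipe wall = ln(195/185)/(2π×56.5×18.6) = 7.973×10^-6 K/W
R_vermiculite fill = ln(265/195)/(2π×0.0783×18.6) = 0.03352 K/W
R_calcium silicate = ln(320/265)/(2π×0.0839×18.6) = 0.01923 K/W
R_total = 0.05276 K/W
Q = ΔT/R_total = 115/0.05276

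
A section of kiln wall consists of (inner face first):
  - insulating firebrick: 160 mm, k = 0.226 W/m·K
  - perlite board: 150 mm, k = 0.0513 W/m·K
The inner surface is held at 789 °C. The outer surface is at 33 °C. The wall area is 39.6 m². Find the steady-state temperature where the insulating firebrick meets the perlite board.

T ≈ 642 °C

Thermal resistances in series:
R_insulating firebrick = L/(kA) = 0.16/(0.226×39.6) = 0.01788 K/W
R_perlite board = L/(kA) = 0.15/(0.0513×39.6) = 0.07384 K/W
R_total = 0.09172 K/W;  Q = ΔT/R_total = 756/0.09172 = 8243 W
T_interface = T_inner − Q·ΣR(inner→interface) = 789 − 8240×0.01788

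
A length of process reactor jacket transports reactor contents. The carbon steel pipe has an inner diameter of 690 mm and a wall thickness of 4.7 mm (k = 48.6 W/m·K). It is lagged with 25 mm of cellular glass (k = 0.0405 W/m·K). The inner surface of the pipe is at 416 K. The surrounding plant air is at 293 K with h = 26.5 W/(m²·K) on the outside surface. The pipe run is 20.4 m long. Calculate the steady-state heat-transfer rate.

Q ≈ 8730 W

Radial resistances (cylindrical: R_cond = ln(r_o/r_i)/(2πkL), R_conv = 1/(h·2πrL)):
R_carbon steel pipe wall = ln(349.7/345)/(2π×48.6×20.4) = 2.172×10^-6 K/W
R_cellular glass = ln(374.7/349.7)/(2π×0.0405×20.4) = 0.0133 K/W
R_outer film = 1/(h_o·2πr_oL) = 1/(26.5×2π×0.3747×20.4) = 7.857×10^-4 K/W
R_total = 0.01409 K/W
Q = ΔT/R_total = 123/0.01409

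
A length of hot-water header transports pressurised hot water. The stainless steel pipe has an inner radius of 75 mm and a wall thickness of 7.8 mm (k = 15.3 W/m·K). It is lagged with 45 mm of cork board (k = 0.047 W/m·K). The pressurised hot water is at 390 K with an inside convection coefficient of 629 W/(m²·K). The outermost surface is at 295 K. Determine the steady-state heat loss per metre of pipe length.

Per-layer cylindrical resistances, series-summed:
R_inner film = 1/(h_i·2πr₁L) = 1/(629×2π×0.075×1) = 0.003374 K/W
R_stainless steel pipe wall = ln(82.8/75)/(2π×15.3×1) = 0.001029 K/W
R_cork board = ln(127.8/82.8)/(2π×0.047×1) = 1.47 K/W
R_total = 1.474 K/W
Q = ΔT/R_total = 95/1.474

q′ ≈ 64.4 W/m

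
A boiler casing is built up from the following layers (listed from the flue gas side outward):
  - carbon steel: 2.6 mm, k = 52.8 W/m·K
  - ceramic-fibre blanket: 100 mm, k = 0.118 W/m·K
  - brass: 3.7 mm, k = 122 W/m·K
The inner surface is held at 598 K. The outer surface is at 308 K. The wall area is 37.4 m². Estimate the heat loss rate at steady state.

Model the wall as resistances in series:
R_carbon steel = L/(kA) = 0.0026/(52.8×37.4) = 1.317×10^-6 K/W
R_ceramic-fibre blanket = L/(kA) = 0.1/(0.118×37.4) = 0.02266 K/W
R_brass = L/(kA) = 0.0037/(122×37.4) = 8.109×10^-7 K/W
R_total = 0.02266 K/W
Q = ΔT / R_total = 290 / 0.02266

Q ≈ 12800 W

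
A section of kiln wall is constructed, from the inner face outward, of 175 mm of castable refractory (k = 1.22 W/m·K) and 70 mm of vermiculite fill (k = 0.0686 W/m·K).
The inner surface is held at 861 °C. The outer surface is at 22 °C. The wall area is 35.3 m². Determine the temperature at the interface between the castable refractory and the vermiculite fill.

T ≈ 758 °C

Thermal resistances in series:
R_castable refractory = L/(kA) = 0.175/(1.22×35.3) = 0.004064 K/W
R_vermiculite fill = L/(kA) = 0.07/(0.0686×35.3) = 0.02891 K/W
R_total = 0.03297 K/W;  Q = ΔT/R_total = 839/0.03297 = 25450 W
T_interface = T_inner − Q·ΣR(inner→interface) = 861 − 25400×0.004064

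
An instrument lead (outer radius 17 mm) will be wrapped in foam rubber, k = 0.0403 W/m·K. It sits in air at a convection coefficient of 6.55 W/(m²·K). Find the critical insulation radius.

For a cylinder r_cr = k/h = 0.0403/6.55
r_cr = 6.15 mm; since the bare radius (17 mm) is above r_cr, any added insulation will reduce heat loss.

r_cr ≈ 6.15 mm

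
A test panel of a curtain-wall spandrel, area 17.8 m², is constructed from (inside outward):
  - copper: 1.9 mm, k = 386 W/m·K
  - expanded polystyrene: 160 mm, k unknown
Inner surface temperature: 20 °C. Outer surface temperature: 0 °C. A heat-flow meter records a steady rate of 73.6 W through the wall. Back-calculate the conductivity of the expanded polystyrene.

Thermal resistances in series:
R_copper = L/(kA) = 0.0019/(386×17.8) = 2.765×10^-7 K/W
Sum of known resistances R_other = 2.765×10^-7 K/W
Total R = ΔT/Q = 20/73.6 = 0.2717 K/W
R_expanded polystyrene = R_total − R_other = 0.2717 K/W
k = L/(R·A) = 0.16/(0.2717×17.8)

k ≈ 0.0331 W/(m·K)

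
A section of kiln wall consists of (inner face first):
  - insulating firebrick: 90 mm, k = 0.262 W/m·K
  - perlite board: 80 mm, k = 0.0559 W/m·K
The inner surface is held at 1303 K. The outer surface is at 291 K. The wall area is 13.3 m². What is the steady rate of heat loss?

Treating each layer as a thermal resistance in series:
R_insulating firebrick = L/(kA) = 0.09/(0.262×13.3) = 0.02583 K/W
R_perlite board = L/(kA) = 0.08/(0.0559×13.3) = 0.1076 K/W
R_total = 0.1334 K/W
Q = ΔT / R_total = 1012 / 0.1334

Q ≈ 7580 W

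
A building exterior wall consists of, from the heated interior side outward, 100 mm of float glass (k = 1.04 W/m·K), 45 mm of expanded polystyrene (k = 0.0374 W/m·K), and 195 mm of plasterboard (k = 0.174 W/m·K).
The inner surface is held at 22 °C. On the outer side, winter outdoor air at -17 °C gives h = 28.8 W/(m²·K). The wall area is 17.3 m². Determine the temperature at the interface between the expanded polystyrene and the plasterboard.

Series thermal resistances:
R_float glass = L/(kA) = 0.1/(1.04×17.3) = 0.005558 K/W
R_expanded polystyrene = L/(kA) = 0.045/(0.0374×17.3) = 0.06955 K/W
R_plasterboard = L/(kA) = 0.195/(0.174×17.3) = 0.06478 K/W
R_outer film = 1/(h_o·A) = 1/(28.8×17.3) = 0.002007 K/W
R_total = 0.1419 K/W;  Q = ΔT/R_total = 39/0.1419 = 274.9 W
T_interface = T_inner − Q·ΣR(inner→interface) = 22 − 275×0.07511

T ≈ 1.36 °C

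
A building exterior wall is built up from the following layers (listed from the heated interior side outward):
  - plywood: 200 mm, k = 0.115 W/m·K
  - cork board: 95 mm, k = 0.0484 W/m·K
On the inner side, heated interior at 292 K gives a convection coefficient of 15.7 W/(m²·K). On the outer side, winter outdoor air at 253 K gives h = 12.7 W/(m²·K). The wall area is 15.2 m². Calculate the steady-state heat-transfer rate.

Q ≈ 154 W

Model the wall as resistances in series:
R_inner film = 1/(h_i·A) = 1/(15.7×15.2) = 0.00419 K/W
R_plywood = L/(kA) = 0.2/(0.115×15.2) = 0.1144 K/W
R_cork board = L/(kA) = 0.095/(0.0484×15.2) = 0.1291 K/W
R_outer film = 1/(h_o·A) = 1/(12.7×15.2) = 0.00518 K/W
R_total = 0.2529 K/W
Q = ΔT / R_total = 39 / 0.2529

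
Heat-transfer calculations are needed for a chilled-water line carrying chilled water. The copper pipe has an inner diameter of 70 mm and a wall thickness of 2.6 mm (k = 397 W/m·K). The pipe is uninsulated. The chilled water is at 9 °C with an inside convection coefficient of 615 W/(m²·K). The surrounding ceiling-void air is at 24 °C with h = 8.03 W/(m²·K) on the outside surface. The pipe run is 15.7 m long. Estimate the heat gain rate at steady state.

For a radial system each layer contributes R = ln(r_out/r_in)/(2πkL); films add R = 1/(hA).
R_inner film = 1/(h_i·2πr₁L) = 1/(615×2π×0.035×15.7) = 4.71×10^-4 K/W
R_copper pipe wall = ln(37.6/35)/(2π×397×15.7) = 1.83×10^-6 K/W
R_outer film = 1/(h_o·2πr_oL) = 1/(8.03×2π×0.0376×15.7) = 0.03358 K/W
R_total = 0.03405 K/W
Q = ΔT/R_total = 15/0.03405

Q ≈ 441 W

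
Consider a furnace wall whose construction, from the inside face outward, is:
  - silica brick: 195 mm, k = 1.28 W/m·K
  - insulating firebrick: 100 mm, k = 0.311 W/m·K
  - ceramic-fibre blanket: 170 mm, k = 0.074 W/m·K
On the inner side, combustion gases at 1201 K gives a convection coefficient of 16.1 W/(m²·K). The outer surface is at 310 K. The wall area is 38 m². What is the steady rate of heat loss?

Q ≈ 12000 W

Series thermal resistances:
R_inner film = 1/(h_i·A) = 1/(16.1×38) = 0.001635 K/W
R_silica brick = L/(kA) = 0.195/(1.28×38) = 0.004009 K/W
R_insulating firebrick = L/(kA) = 0.1/(0.311×38) = 0.008462 K/W
R_ceramic-fibre blanket = L/(kA) = 0.17/(0.074×38) = 0.06046 K/W
R_total = 0.07456 K/W
Q = ΔT / R_total = 891 / 0.07456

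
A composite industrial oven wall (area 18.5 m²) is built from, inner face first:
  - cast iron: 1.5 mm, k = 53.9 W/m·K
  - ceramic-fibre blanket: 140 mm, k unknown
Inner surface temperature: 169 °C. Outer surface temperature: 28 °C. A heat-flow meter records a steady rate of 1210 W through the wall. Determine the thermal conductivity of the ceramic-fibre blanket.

k ≈ 0.0649 W/(m·K)

Series thermal resistances:
R_cast iron = L/(kA) = 0.0015/(53.9×18.5) = 1.504×10^-6 K/W
Sum of known resistances R_other = 1.504×10^-6 K/W
Total R = ΔT/Q = 141/1210 = 0.1165 K/W
R_ceramic-fibre blanket = R_total − R_other = 0.1165 K/W
k = L/(R·A) = 0.14/(0.1165×18.5)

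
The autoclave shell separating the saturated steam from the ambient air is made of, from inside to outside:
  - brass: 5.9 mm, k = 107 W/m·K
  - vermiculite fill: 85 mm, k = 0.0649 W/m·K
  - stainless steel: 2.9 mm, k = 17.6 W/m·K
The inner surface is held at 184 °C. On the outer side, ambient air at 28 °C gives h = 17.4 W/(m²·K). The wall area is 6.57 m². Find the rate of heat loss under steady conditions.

Q ≈ 750 W

Using the resistance-network approach (series):
R_brass = L/(kA) = 0.0059/(107×6.57) = 8.393×10^-6 K/W
R_vermiculite fill = L/(kA) = 0.085/(0.0649×6.57) = 0.1993 K/W
R_stainless steel = L/(kA) = 0.0029/(17.6×6.57) = 2.508×10^-5 K/W
R_outer film = 1/(h_o·A) = 1/(17.4×6.57) = 0.008748 K/W
R_total = 0.2081 K/W
Q = ΔT / R_total = 156 / 0.2081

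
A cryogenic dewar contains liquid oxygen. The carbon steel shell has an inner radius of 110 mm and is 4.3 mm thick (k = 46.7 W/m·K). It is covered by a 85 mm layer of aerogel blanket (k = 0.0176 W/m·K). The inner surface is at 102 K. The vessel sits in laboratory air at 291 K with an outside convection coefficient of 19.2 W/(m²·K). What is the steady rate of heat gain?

Q ≈ 11.1 W

Radial (spherical) resistances in series:
R_carbon steel shell = (1/0.11 − 1/0.1143)/(4π×46.7) = 5.828×10^-4 K/W
R_aerogel blanket = (1/0.1143 − 1/0.1993)/(4π×0.0176) = 16.87 K/W
R_outer film = 1/(h·4πr_o²) = 1/(19.2×4π×0.1993²) = 0.1043 K/W
R_total = 16.98 K/W
Q = ΔT/R_total = 189/16.98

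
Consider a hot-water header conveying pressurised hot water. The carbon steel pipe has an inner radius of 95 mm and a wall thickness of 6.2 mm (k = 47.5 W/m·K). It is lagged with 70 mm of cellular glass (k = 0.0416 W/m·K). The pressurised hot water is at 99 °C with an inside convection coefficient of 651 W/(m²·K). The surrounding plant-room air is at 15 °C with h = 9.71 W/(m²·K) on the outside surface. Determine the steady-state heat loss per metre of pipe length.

Treating each annulus and film as a series resistance:
R_inner film = 1/(h_i·2πr₁L) = 1/(651×2π×0.095×1) = 0.002573 K/W
R_carbon steel pipe wall = ln(101.2/95)/(2π×47.5×1) = 2.118×10^-4 K/W
R_cellular glass = ln(171.2/101.2)/(2π×0.0416×1) = 2.011 K/W
R_outer film = 1/(h_o·2πr_oL) = 1/(9.71×2π×0.1712×1) = 0.09574 K/W
R_total = 2.11 K/W
Q = ΔT/R_total = 84/2.11

q′ ≈ 39.8 W/m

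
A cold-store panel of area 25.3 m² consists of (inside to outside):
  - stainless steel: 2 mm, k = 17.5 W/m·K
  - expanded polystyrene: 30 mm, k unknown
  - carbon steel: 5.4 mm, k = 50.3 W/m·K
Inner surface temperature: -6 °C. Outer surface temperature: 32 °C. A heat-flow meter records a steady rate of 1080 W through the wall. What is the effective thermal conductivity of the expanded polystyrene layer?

Series thermal resistances:
R_stainless steel = L/(kA) = 0.002/(17.5×25.3) = 4.517×10^-6 K/W
R_carbon steel = L/(kA) = 0.0054/(50.3×25.3) = 4.243×10^-6 K/W
Sum of known resistances R_other = 8.761×10^-6 K/W
Total R = ΔT/Q = 38/1080 = 0.03519 K/W
R_expanded polystyrene = R_total − R_other = 0.03518 K/W
k = L/(R·A) = 0.03/(0.03518×25.3)

k ≈ 0.0337 W/(m·K)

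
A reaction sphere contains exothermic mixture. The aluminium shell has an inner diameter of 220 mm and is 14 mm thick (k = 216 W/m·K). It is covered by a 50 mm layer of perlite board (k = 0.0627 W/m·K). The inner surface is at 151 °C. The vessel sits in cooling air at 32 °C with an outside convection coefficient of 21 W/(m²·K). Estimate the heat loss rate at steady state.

Spherical conduction: R = (1/r_in − 1/r_out)/(4πk) per layer; series-sum.
R_aluminium shell = (1/0.11 − 1/0.124)/(4π×216) = 3.781×10^-4 K/W
R_perlite board = (1/0.124 − 1/0.174)/(4π×0.0627) = 2.941 K/W
R_outer film = 1/(h·4πr_o²) = 1/(21×4π×0.174²) = 0.1252 K/W
R_total = 3.067 K/W
Q = ΔT/R_total = 119/3.067

Q ≈ 38.8 W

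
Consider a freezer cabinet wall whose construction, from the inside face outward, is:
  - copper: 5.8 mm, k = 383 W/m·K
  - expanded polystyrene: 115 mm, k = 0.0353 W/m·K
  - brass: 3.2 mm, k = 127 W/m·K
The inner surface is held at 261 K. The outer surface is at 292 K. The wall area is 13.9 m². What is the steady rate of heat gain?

Q ≈ 132 W

Thermal resistances in series:
R_copper = L/(kA) = 0.0058/(383×13.9) = 1.089×10^-6 K/W
R_expanded polystyrene = L/(kA) = 0.115/(0.0353×13.9) = 0.2344 K/W
R_brass = L/(kA) = 0.0032/(127×13.9) = 1.813×10^-6 K/W
R_total = 0.2344 K/W
Q = ΔT / R_total = 31 / 0.2344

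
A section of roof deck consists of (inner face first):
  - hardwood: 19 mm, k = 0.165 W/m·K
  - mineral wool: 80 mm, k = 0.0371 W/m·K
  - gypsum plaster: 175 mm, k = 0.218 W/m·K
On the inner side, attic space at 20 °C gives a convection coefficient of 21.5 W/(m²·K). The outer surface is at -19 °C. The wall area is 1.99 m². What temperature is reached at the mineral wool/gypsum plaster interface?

Series thermal resistances:
R_inner film = 1/(h_i·A) = 1/(21.5×1.99) = 0.02337 K/W
R_hardwood = L/(kA) = 0.019/(0.165×1.99) = 0.05787 K/W
R_mineral wool = L/(kA) = 0.08/(0.0371×1.99) = 1.084 K/W
R_gypsum plaster = L/(kA) = 0.175/(0.218×1.99) = 0.4034 K/W
R_total = 1.568 K/W;  Q = ΔT/R_total = 39/1.568 = 24.87 W
T_interface = T_inner − Q·ΣR(inner→interface) = 20 − 24.9×1.165

T ≈ -8.97 °C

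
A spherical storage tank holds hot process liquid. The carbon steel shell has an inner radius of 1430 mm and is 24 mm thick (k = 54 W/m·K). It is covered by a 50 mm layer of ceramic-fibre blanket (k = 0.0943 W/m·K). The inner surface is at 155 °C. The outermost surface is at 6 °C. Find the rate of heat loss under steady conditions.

For a spherical shell R = (1/r₁ − 1/r₂)/(4πk); film R = 1/(h·4πr²). In series:
R_carbon steel shell = (1/1.43 − 1/1.454)/(4π×54) = 1.701×10^-5 K/W
R_ceramic-fibre blanket = (1/1.454 − 1/1.504)/(4π×0.0943) = 0.01929 K/W
R_total = 0.01931 K/W
Q = ΔT/R_total = 149/0.01931

Q ≈ 7720 W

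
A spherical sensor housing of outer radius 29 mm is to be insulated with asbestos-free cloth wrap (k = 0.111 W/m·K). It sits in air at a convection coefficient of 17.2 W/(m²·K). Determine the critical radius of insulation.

For a sphere r_cr = 2k/h = 2×0.111/17.2
r_cr = 12.9 mm; since the bare radius (29 mm) is above r_cr, any added insulation will reduce heat loss.

r_cr ≈ 12.9 mm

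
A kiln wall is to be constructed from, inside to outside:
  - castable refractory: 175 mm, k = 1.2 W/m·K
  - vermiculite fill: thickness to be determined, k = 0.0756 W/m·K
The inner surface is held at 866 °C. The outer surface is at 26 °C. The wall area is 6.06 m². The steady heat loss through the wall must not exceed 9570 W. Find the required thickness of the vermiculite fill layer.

L ≈ 29.2 mm

Treating each layer as a thermal resistance in series:
R_castable refractory = L/(kA) = 0.175/(1.2×6.06) = 0.02406 K/W
Sum of the known resistances R_other = 0.02406 K/W
Required total resistance R_tot = ΔT/Q_allow = 840/9570 = 0.08777 K/W
R_vermiculite fill = R_tot − R_other = 0.06371 K/W
L = R·k·A = 0.06371×0.0756×6.06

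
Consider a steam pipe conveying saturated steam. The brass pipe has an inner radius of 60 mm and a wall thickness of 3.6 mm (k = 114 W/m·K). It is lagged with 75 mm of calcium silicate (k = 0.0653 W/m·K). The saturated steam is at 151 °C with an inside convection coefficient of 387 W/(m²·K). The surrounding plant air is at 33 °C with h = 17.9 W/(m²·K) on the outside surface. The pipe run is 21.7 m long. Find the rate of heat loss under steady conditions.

Q ≈ 1300 W

Radial resistances (cylindrical: R_cond = ln(r_o/r_i)/(2πkL), R_conv = 1/(h·2πrL)):
R_inner film = 1/(h_i·2πr₁L) = 1/(387×2π×0.06×21.7) = 3.159×10^-4 K/W
R_brass pipe wall = ln(63.6/60)/(2π×114×21.7) = 3.749×10^-6 K/W
R_calcium silicate = ln(138.6/63.6)/(2π×0.0653×21.7) = 0.08749 K/W
R_outer film = 1/(h_o·2πr_oL) = 1/(17.9×2π×0.1386×21.7) = 0.002956 K/W
R_total = 0.09077 K/W
Q = ΔT/R_total = 118/0.09077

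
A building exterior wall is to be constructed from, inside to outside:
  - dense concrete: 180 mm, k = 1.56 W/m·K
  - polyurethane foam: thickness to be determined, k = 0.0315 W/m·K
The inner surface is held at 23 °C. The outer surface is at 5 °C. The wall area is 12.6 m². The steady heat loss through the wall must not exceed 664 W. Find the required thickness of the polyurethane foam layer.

L ≈ 7.12 mm

Using the resistance-network approach (series):
R_dense concrete = L/(kA) = 0.18/(1.56×12.6) = 0.009158 K/W
Sum of the known resistances R_other = 0.009158 K/W
Required total resistance R_tot = ΔT/Q_allow = 18/664 = 0.02711 K/W
R_polyurethane foam = R_tot − R_other = 0.01795 K/W
L = R·k·A = 0.01795×0.0315×12.6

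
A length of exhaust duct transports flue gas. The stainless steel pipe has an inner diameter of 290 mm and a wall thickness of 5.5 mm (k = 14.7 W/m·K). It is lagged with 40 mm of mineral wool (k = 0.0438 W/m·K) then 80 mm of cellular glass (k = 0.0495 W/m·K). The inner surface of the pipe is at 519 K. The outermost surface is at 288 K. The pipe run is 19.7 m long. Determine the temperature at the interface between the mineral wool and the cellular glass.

Cylindrical conduction, so R = ln(r₂/r₁)/(2πkL) per layer, in series:
R_stainless steel pipe wall = ln(150.5/145)/(2π×14.7×19.7) = 2.046×10^-5 K/W
R_mineral wool = ln(190.5/150.5)/(2π×0.0438×19.7) = 0.04347 K/W
R_cellular glass = ln(270.5/190.5)/(2π×0.0495×19.7) = 0.05722 K/W
R_total = 0.1007 K/W
Q = ΔT/R_total = 231/0.1007
Q = 2290 W
T_interface = T_inner − Q·ΣR(inner→interface) = 519 − 2290×0.04349

T ≈ 419 K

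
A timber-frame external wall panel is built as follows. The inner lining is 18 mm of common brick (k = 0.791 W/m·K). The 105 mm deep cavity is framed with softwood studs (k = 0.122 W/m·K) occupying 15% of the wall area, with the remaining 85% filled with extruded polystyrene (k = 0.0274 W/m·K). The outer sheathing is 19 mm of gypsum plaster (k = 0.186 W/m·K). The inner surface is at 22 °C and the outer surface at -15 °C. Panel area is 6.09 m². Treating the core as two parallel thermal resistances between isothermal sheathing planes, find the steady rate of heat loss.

Q ≈ 85 W

Sheathing layers in series; stud and cavity paths in parallel between them.
R_inner = 0.018/(0.791×6.09) = 0.003737 K/W
R_stud  = 0.105/(0.122×0.15×6.09) = 0.9422 K/W
R_cav   = 0.105/(0.0274×0.85×6.09) = 0.7403 K/W
1/R_core = 1/R_stud + 1/R_cav → R_core = 0.4146 K/W
R_outer = 0.019/(0.186×6.09) = 0.01677 K/W
R_total = 0.4351 K/W
Q = ΔT/R_total = 37/0.4351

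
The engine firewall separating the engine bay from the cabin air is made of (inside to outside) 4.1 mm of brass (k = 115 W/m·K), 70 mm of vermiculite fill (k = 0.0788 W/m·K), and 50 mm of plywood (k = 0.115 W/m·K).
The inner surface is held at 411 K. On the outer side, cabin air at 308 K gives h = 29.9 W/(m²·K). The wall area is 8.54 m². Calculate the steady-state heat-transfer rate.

Thermal resistances in series:
R_brass = L/(kA) = 0.0041/(115×8.54) = 4.175×10^-6 K/W
R_vermiculite fill = L/(kA) = 0.07/(0.0788×8.54) = 0.104 K/W
R_plywood = L/(kA) = 0.05/(0.115×8.54) = 0.05091 K/W
R_outer film = 1/(h_o·A) = 1/(29.9×8.54) = 0.003916 K/W
R_total = 0.1589 K/W
Q = ΔT / R_total = 103 / 0.1589

Q ≈ 648 W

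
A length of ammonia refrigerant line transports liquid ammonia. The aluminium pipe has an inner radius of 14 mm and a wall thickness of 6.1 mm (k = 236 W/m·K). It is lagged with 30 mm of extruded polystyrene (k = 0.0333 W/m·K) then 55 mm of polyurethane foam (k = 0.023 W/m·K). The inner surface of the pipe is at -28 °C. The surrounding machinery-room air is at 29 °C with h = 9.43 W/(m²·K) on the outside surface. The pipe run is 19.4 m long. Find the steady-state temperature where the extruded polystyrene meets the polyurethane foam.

T ≈ -2.22 °C

For a radial system each layer contributes R = ln(r_out/r_in)/(2πkL); films add R = 1/(hA).
R_aluminium pipe wall = ln(20.1/14)/(2π×236×19.4) = 1.257×10^-5 K/W
R_extruded polystyrene = ln(50.1/20.1)/(2π×0.0333×19.4) = 0.225 K/W
R_polyurethane foam = ln(105.1/50.1)/(2π×0.023×19.4) = 0.2643 K/W
R_outer film = 1/(h_o·2πr_oL) = 1/(9.43×2π×0.1051×19.4) = 0.008278 K/W
R_total = 0.4976 K/W
Q = ΔT/R_total = 57/0.4976
Q = 115 W
T_interface = T_inner + Q·ΣR(inner→interface) = -28 + 115×0.225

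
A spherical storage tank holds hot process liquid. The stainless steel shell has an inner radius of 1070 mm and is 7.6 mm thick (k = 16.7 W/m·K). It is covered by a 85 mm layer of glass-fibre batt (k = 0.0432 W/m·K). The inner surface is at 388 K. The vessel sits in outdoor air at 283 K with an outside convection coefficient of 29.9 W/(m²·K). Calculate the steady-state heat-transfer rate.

Q ≈ 827 W

Spherical conduction: R = (1/r_in − 1/r_out)/(4πk) per layer; series-sum.
R_stainless steel shell = (1/1.07 − 1/1.0776)/(4π×16.7) = 3.141×10^-5 K/W
R_glass-fibre batt = (1/1.0776 − 1/1.1626)/(4π×0.0432) = 0.125 K/W
R_outer film = 1/(h·4πr_o²) = 1/(29.9×4π×1.1626²) = 0.001969 K/W
R_total = 0.127 K/W
Q = ΔT/R_total = 105/0.127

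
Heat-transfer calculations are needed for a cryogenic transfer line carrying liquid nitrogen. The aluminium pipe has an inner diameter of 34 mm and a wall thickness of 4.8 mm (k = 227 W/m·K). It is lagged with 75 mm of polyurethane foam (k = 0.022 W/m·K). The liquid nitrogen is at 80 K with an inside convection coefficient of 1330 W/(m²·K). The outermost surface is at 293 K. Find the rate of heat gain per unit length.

q′ ≈ 19.7 W/m

Radial resistances (cylindrical: R_cond = ln(r_o/r_i)/(2πkL), R_conv = 1/(h·2πrL)):
R_inner film = 1/(h_i·2πr₁L) = 1/(1330×2π×0.017×1) = 0.007039 K/W
R_aluminium pipe wall = ln(21.8/17)/(2π×227×1) = 1.744×10^-4 K/W
R_polyurethane foam = ln(96.8/21.8)/(2π×0.022×1) = 10.78 K/W
R_total = 10.79 K/W
Q = ΔT/R_total = 213/10.79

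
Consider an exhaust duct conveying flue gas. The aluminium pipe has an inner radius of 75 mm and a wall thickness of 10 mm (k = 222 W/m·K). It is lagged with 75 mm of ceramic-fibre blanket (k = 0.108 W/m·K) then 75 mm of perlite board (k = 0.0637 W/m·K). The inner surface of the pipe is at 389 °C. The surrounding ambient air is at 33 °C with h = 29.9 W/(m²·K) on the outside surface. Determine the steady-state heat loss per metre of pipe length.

Radial resistances (cylindrical: R_cond = ln(r_o/r_i)/(2πkL), R_conv = 1/(h·2πrL)):
R_aluminium pipe wall = ln(85/75)/(2π×222×1) = 8.973×10^-5 K/W
R_ceramic-fibre blanket = ln(160/85)/(2π×0.108×1) = 0.9321 K/W
R_perlite board = ln(235/160)/(2π×0.0637×1) = 0.9605 K/W
R_outer film = 1/(h_o·2πr_oL) = 1/(29.9×2π×0.235×1) = 0.02265 K/W
R_total = 1.915 K/W
Q = ΔT/R_total = 356/1.915

q′ ≈ 186 W/m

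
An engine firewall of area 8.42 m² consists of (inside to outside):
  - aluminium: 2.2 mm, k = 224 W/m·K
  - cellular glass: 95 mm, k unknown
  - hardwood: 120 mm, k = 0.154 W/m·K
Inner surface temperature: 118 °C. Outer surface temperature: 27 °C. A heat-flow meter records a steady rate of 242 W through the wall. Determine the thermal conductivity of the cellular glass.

Model the wall as resistances in series:
R_aluminium = L/(kA) = 0.0022/(224×8.42) = 1.166×10^-6 K/W
R_hardwood = L/(kA) = 0.12/(0.154×8.42) = 0.09254 K/W
Sum of known resistances R_other = 0.09255 K/W
Total R = ΔT/Q = 91/242 = 0.376 K/W
R_cellular glass = R_total − R_other = 0.2835 K/W
k = L/(R·A) = 0.095/(0.2835×8.42)

k ≈ 0.0398 W/(m·K)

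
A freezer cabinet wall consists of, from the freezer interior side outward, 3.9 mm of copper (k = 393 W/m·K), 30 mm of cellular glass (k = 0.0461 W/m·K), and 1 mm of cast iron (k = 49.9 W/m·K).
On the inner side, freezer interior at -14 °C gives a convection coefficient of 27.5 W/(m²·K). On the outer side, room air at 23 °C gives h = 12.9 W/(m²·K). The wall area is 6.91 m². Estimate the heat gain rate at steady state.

Series thermal resistances:
R_inner film = 1/(h_i·A) = 1/(27.5×6.91) = 0.005262 K/W
R_copper = L/(kA) = 0.0039/(393×6.91) = 1.436×10^-6 K/W
R_cellular glass = L/(kA) = 0.03/(0.0461×6.91) = 0.09418 K/W
R_cast iron = L/(kA) = 0.001/(49.9×6.91) = 2.9×10^-6 K/W
R_outer film = 1/(h_o·A) = 1/(12.9×6.91) = 0.01122 K/W
R_total = 0.1107 K/W
Q = ΔT / R_total = 37 / 0.1107

Q ≈ 334 W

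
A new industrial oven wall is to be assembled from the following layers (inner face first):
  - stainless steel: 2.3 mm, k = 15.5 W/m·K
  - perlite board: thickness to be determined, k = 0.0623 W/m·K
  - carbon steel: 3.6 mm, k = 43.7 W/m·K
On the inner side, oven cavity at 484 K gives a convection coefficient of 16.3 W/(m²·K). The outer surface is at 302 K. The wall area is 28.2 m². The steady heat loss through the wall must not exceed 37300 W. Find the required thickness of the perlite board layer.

Using the resistance-network approach (series):
R_inner film = 1/(h_i·A) = 1/(16.3×28.2) = 0.002176 K/W
R_stainless steel = L/(kA) = 0.0023/(15.5×28.2) = 5.262×10^-6 K/W
R_carbon steel = L/(kA) = 0.0036/(43.7×28.2) = 2.921×10^-6 K/W
Sum of the known resistances R_other = 0.002184 K/W
Required total resistance R_tot = ΔT/Q_allow = 182/37300 = 0.004879 K/W
R_perlite board = R_tot − R_other = 0.002696 K/W
L = R·k·A = 0.002696×0.0623×28.2

L ≈ 4.74 mm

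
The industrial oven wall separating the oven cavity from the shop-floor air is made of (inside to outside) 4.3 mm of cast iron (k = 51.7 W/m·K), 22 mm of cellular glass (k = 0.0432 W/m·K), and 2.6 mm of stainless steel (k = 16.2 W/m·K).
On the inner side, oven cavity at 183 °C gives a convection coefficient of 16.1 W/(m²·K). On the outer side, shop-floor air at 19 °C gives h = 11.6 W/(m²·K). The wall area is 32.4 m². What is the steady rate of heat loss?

Model the wall as resistances in series:
R_inner film = 1/(h_i·A) = 1/(16.1×32.4) = 0.001917 K/W
R_cast iron = L/(kA) = 0.0043/(51.7×32.4) = 2.567×10^-6 K/W
R_cellular glass = L/(kA) = 0.022/(0.0432×32.4) = 0.01572 K/W
R_stainless steel = L/(kA) = 0.0026/(16.2×32.4) = 4.954×10^-6 K/W
R_outer film = 1/(h_o·A) = 1/(11.6×32.4) = 0.002661 K/W
R_total = 0.0203 K/W
Q = ΔT / R_total = 164 / 0.0203

Q ≈ 8080 W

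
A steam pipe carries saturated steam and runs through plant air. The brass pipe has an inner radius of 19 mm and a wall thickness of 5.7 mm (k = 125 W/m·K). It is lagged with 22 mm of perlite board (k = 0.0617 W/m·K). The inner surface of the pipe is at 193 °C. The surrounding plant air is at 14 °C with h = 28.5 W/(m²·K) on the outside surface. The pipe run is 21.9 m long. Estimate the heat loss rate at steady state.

Radial resistances (cylindrical: R_cond = ln(r_o/r_i)/(2πkL), R_conv = 1/(h·2πrL)):
R_brass pipe wall = ln(24.7/19)/(2π×125×21.9) = 1.525×10^-5 K/W
R_perlite board = ln(46.7/24.7)/(2π×0.0617×21.9) = 0.07502 K/W
R_outer film = 1/(h_o·2πr_oL) = 1/(28.5×2π×0.0467×21.9) = 0.00546 K/W
R_total = 0.0805 K/W
Q = ΔT/R_total = 179/0.0805

Q ≈ 2220 W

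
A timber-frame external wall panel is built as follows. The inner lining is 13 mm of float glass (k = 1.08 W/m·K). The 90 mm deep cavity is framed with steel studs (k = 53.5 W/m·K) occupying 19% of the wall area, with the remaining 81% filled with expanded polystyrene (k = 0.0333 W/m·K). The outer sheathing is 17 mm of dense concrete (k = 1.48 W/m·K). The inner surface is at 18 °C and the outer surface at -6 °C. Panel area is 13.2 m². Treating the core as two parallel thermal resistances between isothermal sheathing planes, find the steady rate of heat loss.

Q ≈ 9790 W

Sheathing layers in series; stud and cavity paths in parallel between them.
R_inner = 0.013/(1.08×13.2) = 9.119×10^-4 K/W
R_stud  = 0.09/(53.5×0.19×13.2) = 6.708×10^-4 K/W
R_cav   = 0.09/(0.0333×0.81×13.2) = 0.2528 K/W
1/R_core = 1/R_stud + 1/R_cav → R_core = 6.69×10^-4 K/W
R_outer = 0.017/(1.48×13.2) = 8.702×10^-4 K/W
R_total = 0.002451 K/W
Q = ΔT/R_total = 24/0.002451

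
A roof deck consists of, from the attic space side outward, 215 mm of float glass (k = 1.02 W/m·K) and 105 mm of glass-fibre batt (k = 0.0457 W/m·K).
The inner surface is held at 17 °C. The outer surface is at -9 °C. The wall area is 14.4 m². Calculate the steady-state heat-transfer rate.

Q ≈ 149 W

Using the resistance-network approach (series):
R_float glass = L/(kA) = 0.215/(1.02×14.4) = 0.01464 K/W
R_glass-fibre batt = L/(kA) = 0.105/(0.0457×14.4) = 0.1596 K/W
R_total = 0.1742 K/W
Q = ΔT / R_total = 26 / 0.1742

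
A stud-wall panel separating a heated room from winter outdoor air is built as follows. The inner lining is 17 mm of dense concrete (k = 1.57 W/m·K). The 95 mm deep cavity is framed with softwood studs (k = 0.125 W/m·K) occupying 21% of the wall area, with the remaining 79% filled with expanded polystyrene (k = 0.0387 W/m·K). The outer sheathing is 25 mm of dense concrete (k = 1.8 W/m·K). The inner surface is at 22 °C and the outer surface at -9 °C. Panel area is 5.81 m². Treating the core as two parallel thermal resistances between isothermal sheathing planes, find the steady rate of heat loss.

Sheathing layers in series; stud and cavity paths in parallel between them.
R_inner = 0.017/(1.57×5.81) = 0.001864 K/W
R_stud  = 0.095/(0.125×0.21×5.81) = 0.6229 K/W
R_cav   = 0.095/(0.0387×0.79×5.81) = 0.5348 K/W
1/R_core = 1/R_stud + 1/R_cav → R_core = 0.2878 K/W
R_outer = 0.025/(1.8×5.81) = 0.002391 K/W
R_total = 0.292 K/W
Q = ΔT/R_total = 31/0.292

Q ≈ 106 W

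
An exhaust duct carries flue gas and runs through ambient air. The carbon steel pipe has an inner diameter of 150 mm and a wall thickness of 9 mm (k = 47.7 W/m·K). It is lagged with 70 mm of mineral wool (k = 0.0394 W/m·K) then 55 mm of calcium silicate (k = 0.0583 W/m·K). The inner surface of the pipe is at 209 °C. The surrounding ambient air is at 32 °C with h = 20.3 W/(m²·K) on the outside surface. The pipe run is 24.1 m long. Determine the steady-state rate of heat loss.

Treating each annulus and film as a series resistance:
R_carbon steel pipe wall = ln(84/75)/(2π×47.7×24.1) = 1.569×10^-5 K/W
R_mineral wool = ln(154/84)/(2π×0.0394×24.1) = 0.1016 K/W
R_calcium silicate = ln(209/154)/(2π×0.0583×24.1) = 0.03459 K/W
R_outer film = 1/(h_o·2πr_oL) = 1/(20.3×2π×0.209×24.1) = 0.001557 K/W
R_total = 0.1378 K/W
Q = ΔT/R_total = 177/0.1378

Q ≈ 1280 W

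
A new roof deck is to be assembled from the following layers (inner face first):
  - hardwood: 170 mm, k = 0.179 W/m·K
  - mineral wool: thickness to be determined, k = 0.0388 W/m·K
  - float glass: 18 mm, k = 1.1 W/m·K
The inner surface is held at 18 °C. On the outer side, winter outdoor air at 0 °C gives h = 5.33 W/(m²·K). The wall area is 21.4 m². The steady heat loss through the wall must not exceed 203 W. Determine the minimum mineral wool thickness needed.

L ≈ 28.9 mm

Using the resistance-network approach (series):
R_hardwood = L/(kA) = 0.17/(0.179×21.4) = 0.04438 K/W
R_float glass = L/(kA) = 0.018/(1.1×21.4) = 7.647×10^-4 K/W
R_outer film = 1/(h_o·A) = 1/(5.33×21.4) = 0.008767 K/W
Sum of the known resistances R_other = 0.05391 K/W
Required total resistance R_tot = ΔT/Q_allow = 18/203 = 0.08867 K/W
R_mineral wool = R_tot − R_other = 0.03476 K/W
L = R·k·A = 0.03476×0.0388×21.4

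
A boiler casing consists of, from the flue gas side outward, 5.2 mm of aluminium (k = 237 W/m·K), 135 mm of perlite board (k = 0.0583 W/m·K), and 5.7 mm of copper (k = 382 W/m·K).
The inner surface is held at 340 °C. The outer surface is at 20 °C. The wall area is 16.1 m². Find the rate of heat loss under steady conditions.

Using the resistance-network approach (series):
R_aluminium = L/(kA) = 0.0052/(237×16.1) = 1.363×10^-6 K/W
R_perlite board = L/(kA) = 0.135/(0.0583×16.1) = 0.1438 K/W
R_copper = L/(kA) = 0.0057/(382×16.1) = 9.268×10^-7 K/W
R_total = 0.1438 K/W
Q = ΔT / R_total = 320 / 0.1438

Q ≈ 2220 W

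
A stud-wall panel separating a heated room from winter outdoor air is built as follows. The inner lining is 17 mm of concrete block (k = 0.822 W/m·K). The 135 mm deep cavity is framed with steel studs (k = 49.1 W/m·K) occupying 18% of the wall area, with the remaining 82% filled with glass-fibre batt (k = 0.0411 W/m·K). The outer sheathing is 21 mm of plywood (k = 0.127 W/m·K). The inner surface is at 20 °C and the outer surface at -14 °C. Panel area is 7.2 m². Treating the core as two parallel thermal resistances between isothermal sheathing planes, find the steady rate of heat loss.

Q ≈ 1220 W

Sheathing layers in series; stud and cavity paths in parallel between them.
R_inner = 0.017/(0.822×7.2) = 0.002872 K/W
R_stud  = 0.135/(49.1×0.18×7.2) = 0.002122 K/W
R_cav   = 0.135/(0.0411×0.82×7.2) = 0.5563 K/W
1/R_core = 1/R_stud + 1/R_cav → R_core = 0.002113 K/W
R_outer = 0.021/(0.127×7.2) = 0.02297 K/W
R_total = 0.02795 K/W
Q = ΔT/R_total = 34/0.02795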